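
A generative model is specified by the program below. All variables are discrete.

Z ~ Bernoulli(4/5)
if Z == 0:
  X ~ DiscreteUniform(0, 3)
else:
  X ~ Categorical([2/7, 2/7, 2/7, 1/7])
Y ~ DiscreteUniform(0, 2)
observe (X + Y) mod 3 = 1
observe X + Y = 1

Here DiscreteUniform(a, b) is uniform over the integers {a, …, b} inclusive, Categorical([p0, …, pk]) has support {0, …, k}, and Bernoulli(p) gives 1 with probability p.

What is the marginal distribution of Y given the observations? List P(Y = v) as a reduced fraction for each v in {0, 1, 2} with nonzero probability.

P(Y=0) = 1/2, P(Y=1) = 1/2

Enumerate traces; 4 have nonzero weight after conditioning:
  (Z=0, X=0, Y=1) weight 1/60
  (Z=0, X=1, Y=0) weight 1/60
  (Z=1, X=0, Y=1) weight 8/105
  (Z=1, X=1, Y=0) weight 8/105
Group by Y:
  weight(Y=0) = 13/140
  weight(Y=1) = 13/140
Total weight = 13/140 + 13/140 = 13/70
P(Y=0 | obs) = 13/140 / 13/70 = 1/2
P(Y=1 | obs) = 13/140 / 13/70 = 1/2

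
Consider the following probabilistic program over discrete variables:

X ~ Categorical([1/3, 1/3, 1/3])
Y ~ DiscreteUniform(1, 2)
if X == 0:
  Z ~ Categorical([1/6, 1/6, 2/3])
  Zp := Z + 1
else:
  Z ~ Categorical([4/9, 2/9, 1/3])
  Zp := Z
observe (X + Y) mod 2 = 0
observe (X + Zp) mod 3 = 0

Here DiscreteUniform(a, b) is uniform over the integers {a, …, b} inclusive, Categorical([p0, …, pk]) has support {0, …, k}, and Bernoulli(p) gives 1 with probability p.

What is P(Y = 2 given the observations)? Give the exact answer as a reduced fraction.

P(Y = 2 | obs) = 8/11

Enumerate traces; 3 have nonzero weight after conditioning:
  (X=0, Y=2, Z=2) weight 1/9
  (X=1, Y=1, Z=2) weight 1/18
  (X=2, Y=2, Z=1) weight 1/27
Group by Y:
  weight(Y=1) = 1/18
  weight(Y=2) = 4/27
Total weight = 1/18 + 4/27 = 11/54
P(Y=1 | obs) = 1/18 / 11/54 = 3/11
P(Y=2 | obs) = 4/27 / 11/54 = 8/11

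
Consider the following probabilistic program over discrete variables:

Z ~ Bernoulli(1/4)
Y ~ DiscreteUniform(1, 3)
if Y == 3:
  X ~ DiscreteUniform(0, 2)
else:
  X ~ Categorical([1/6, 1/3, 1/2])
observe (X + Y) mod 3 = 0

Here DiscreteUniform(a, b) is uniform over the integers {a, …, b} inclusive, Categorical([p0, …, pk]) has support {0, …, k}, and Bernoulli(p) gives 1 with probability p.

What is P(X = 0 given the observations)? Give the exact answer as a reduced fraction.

Enumerate traces; 6 have nonzero weight after conditioning:
  (Z=0, Y=1, X=2) weight 1/8
  (Z=0, Y=2, X=1) weight 1/12
  (Z=0, Y=3, X=0) weight 1/12
  (Z=1, Y=1, X=2) weight 1/24
  (Z=1, Y=2, X=1) weight 1/36
  (Z=1, Y=3, X=0) weight 1/36
Group by X:
  weight(X=0) = 1/9
  weight(X=1) = 1/9
  weight(X=2) = 1/6
Total weight = 1/9 + 1/9 + 1/6 = 7/18
P(X=0 | obs) = 1/9 / 7/18 = 2/7
P(X=1 | obs) = 1/9 / 7/18 = 2/7
P(X=2 | obs) = 1/6 / 7/18 = 3/7

P(X = 0 | obs) = 2/7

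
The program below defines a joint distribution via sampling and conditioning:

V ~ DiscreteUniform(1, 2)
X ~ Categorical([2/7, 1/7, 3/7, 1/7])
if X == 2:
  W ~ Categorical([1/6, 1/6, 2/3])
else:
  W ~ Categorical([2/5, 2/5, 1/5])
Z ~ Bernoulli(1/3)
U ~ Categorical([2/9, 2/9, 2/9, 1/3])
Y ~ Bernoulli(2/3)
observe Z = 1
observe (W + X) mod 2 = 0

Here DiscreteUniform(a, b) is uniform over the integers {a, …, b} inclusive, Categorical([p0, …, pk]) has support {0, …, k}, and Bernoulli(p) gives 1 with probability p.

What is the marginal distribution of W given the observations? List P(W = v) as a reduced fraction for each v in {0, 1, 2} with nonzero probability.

Enumerate traces; 96 have nonzero weight after conditioning:
  (V=1, X=0, W=0, Z=1, U=0, Y=0) weight 4/2835
  (V=1, X=0, W=0, Z=1, U=0, Y=1) weight 8/2835
  (V=1, X=0, W=0, Z=1, U=1, Y=0) weight 4/2835
  (V=1, X=0, W=0, Z=1, U=1, Y=1) weight 8/2835
  (V=1, X=0, W=0, Z=1, U=2, Y=0) weight 4/2835
  (V=1, X=0, W=0, Z=1, U=2, Y=1) weight 8/2835
  (V=1, X=0, W=0, Z=1, U=3, Y=0) weight 2/945
  (V=1, X=0, W=0, Z=1, U=3, Y=1) weight 4/945
  (V=1, X=0, W=2, Z=1, U=0, Y=0) weight 2/2835
  (V=1, X=1, W=1, Z=1, U=0, Y=0) weight 2/2835
  … 86 more
Group by W:
  weight(W=0) = 13/210
  weight(W=1) = 4/105
  weight(W=2) = 4/35
Total weight = 13/210 + 4/105 + 4/35 = 3/14
P(W=0 | obs) = 13/210 / 3/14 = 13/45
P(W=1 | obs) = 4/105 / 3/14 = 8/45
P(W=2 | obs) = 4/35 / 3/14 = 8/15

P(W=0) = 13/45, P(W=1) = 8/45, P(W=2) = 8/15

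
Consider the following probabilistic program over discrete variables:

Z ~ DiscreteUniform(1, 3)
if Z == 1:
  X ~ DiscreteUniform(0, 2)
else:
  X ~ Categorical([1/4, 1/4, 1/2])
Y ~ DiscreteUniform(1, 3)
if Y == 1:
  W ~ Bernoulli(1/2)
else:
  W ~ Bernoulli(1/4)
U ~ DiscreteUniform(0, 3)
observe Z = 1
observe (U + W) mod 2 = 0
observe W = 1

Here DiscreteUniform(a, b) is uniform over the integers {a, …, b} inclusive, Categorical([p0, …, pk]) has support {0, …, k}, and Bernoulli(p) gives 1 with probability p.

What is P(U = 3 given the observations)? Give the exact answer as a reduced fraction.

Enumerate traces; 18 have nonzero weight after conditioning:
  (Z=1, X=0, Y=1, W=1, U=1) weight 1/216
  (Z=1, X=0, Y=1, W=1, U=3) weight 1/216
  (Z=1, X=0, Y=2, W=1, U=1) weight 1/432
  (Z=1, X=0, Y=2, W=1, U=3) weight 1/432
  (Z=1, X=0, Y=3, W=1, U=1) weight 1/432
  (Z=1, X=0, Y=3, W=1, U=3) weight 1/432
  (Z=1, X=1, Y=1, W=1, U=1) weight 1/216
  (Z=1, X=1, Y=1, W=1, U=3) weight 1/216
  … 10 more
Group by U:
  weight(U=1) = 1/36
  weight(U=3) = 1/36
Total weight = 1/36 + 1/36 = 1/18
P(U=1 | obs) = 1/36 / 1/18 = 1/2
P(U=3 | obs) = 1/36 / 1/18 = 1/2

P(U = 3 | obs) = 1/2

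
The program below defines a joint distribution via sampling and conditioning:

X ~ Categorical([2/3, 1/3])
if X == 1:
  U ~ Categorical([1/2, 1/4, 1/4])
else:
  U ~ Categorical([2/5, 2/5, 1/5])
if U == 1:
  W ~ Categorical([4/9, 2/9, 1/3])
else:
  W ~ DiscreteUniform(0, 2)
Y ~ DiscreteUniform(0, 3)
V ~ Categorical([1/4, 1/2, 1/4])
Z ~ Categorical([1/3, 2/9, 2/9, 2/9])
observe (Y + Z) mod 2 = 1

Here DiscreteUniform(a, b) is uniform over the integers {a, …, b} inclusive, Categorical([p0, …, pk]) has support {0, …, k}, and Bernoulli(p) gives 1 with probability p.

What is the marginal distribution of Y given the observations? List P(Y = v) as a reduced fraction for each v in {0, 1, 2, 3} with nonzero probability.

Enumerate traces; 432 have nonzero weight after conditioning:
  (X=0, U=0, W=0, Y=0, V=0, Z=1) weight 1/810
  (X=0, U=0, W=0, Y=0, V=0, Z=3) weight 1/810
  (X=0, U=0, W=0, Y=0, V=1, Z=1) weight 1/405
  (X=0, U=0, W=0, Y=0, V=1, Z=3) weight 1/405
  (X=0, U=0, W=0, Y=0, V=2, Z=1) weight 1/810
  (X=0, U=0, W=0, Y=0, V=2, Z=3) weight 1/810
  (X=0, U=0, W=0, Y=1, V=0, Z=0) weight 1/540
  (X=0, U=0, W=0, Y=1, V=0, Z=2) weight 1/810
  (X=0, U=0, W=0, Y=2, V=0, Z=1) weight 1/810
  (X=0, U=0, W=0, Y=3, V=0, Z=0) weight 1/540
  … 422 more
Group by Y:
  weight(Y=0) = 1/9
  weight(Y=1) = 5/36
  weight(Y=2) = 1/9
  weight(Y=3) = 5/36
Total weight = 1/9 + 5/36 + 1/9 + 5/36 = 1/2
P(Y=0 | obs) = 1/9 / 1/2 = 2/9
P(Y=1 | obs) = 5/36 / 1/2 = 5/18
P(Y=2 | obs) = 1/9 / 1/2 = 2/9
P(Y=3 | obs) = 5/36 / 1/2 = 5/18

P(Y=0) = 2/9, P(Y=1) = 5/18, P(Y=2) = 2/9, P(Y=3) = 5/18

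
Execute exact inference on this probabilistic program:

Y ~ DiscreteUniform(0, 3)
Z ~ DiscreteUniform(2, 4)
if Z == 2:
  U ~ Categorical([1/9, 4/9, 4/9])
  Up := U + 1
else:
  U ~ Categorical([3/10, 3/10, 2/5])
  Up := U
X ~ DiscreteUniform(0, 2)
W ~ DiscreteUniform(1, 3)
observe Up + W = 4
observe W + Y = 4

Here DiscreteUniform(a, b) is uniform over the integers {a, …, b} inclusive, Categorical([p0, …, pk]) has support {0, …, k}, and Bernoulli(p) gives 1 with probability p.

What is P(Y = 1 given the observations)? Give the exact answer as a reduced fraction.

Enumerate traces; 21 have nonzero weight after conditioning:
  (Y=1, Z=2, U=0, X=0, W=3) weight 1/972
  (Y=1, Z=2, U=0, X=1, W=3) weight 1/972
  (Y=1, Z=2, U=0, X=2, W=3) weight 1/972
  (Y=1, Z=3, U=1, X=0, W=3) weight 1/360
  (Y=1, Z=3, U=1, X=1, W=3) weight 1/360
  (Y=1, Z=3, U=1, X=2, W=3) weight 1/360
  (Y=1, Z=4, U=1, X=0, W=3) weight 1/360
  (Y=1, Z=4, U=1, X=1, W=3) weight 1/360
  (Y=2, Z=2, U=1, X=0, W=2) weight 1/243
  (Y=3, Z=2, U=2, X=0, W=1) weight 1/243
  … 11 more
Group by Y:
  weight(Y=1) = 8/405
  weight(Y=2) = 14/405
  weight(Y=3) = 1/81
Total weight = 8/405 + 14/405 + 1/81 = 1/15
P(Y=1 | obs) = 8/405 / 1/15 = 8/27
P(Y=2 | obs) = 14/405 / 1/15 = 14/27
P(Y=3 | obs) = 1/81 / 1/15 = 5/27

P(Y = 1 | obs) = 8/27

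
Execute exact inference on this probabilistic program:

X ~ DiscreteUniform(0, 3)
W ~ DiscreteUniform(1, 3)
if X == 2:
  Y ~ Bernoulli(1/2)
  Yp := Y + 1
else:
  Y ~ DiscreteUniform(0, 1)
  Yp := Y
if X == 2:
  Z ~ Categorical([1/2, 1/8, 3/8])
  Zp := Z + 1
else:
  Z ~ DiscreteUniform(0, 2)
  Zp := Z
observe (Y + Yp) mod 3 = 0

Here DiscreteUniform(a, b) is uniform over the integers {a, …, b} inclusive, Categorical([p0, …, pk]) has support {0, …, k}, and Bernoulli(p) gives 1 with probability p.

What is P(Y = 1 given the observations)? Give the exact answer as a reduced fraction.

Enumerate traces; 36 have nonzero weight after conditioning:
  (X=0, W=1, Y=0, Z=0) weight 1/72
  (X=0, W=1, Y=0, Z=1) weight 1/72
  (X=0, W=1, Y=0, Z=2) weight 1/72
  (X=0, W=2, Y=0, Z=0) weight 1/72
  (X=0, W=2, Y=0, Z=1) weight 1/72
  (X=0, W=2, Y=0, Z=2) weight 1/72
  (X=0, W=3, Y=0, Z=0) weight 1/72
  (X=0, W=3, Y=0, Z=1) weight 1/72
  (X=2, W=1, Y=1, Z=0) weight 1/48
  … 27 more
Group by Y:
  weight(Y=0) = 3/8
  weight(Y=1) = 1/8
Total weight = 3/8 + 1/8 = 1/2
P(Y=0 | obs) = 3/8 / 1/2 = 3/4
P(Y=1 | obs) = 1/8 / 1/2 = 1/4

P(Y = 1 | obs) = 1/4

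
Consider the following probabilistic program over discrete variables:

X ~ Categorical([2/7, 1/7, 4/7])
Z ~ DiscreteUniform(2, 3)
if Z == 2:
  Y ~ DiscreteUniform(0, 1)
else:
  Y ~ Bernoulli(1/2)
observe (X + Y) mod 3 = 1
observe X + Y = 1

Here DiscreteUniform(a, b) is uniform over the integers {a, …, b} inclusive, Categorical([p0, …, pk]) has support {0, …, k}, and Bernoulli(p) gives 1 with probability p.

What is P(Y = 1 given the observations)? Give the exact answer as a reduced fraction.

Enumerate traces; 4 have nonzero weight after conditioning:
  (X=0, Z=2, Y=1) weight 1/14
  (X=0, Z=3, Y=1) weight 1/14
  (X=1, Z=2, Y=0) weight 1/28
  (X=1, Z=3, Y=0) weight 1/28
Group by Y:
  weight(Y=0) = 1/14
  weight(Y=1) = 1/7
Total weight = 1/14 + 1/7 = 3/14
P(Y=0 | obs) = 1/14 / 3/14 = 1/3
P(Y=1 | obs) = 1/7 / 3/14 = 2/3

P(Y = 1 | obs) = 2/3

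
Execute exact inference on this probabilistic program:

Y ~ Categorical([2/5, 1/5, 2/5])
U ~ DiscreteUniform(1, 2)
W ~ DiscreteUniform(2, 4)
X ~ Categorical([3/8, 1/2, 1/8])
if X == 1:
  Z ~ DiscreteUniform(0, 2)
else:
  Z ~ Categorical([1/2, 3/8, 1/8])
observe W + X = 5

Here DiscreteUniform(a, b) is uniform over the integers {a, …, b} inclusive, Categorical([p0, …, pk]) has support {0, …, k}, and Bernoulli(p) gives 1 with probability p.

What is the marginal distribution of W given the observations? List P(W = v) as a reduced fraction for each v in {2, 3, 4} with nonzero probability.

Enumerate traces; 36 have nonzero weight after conditioning:
  (Y=0, U=1, W=3, X=2, Z=0) weight 1/240
  (Y=0, U=1, W=3, X=2, Z=1) weight 1/320
  (Y=0, U=1, W=3, X=2, Z=2) weight 1/960
  (Y=0, U=1, W=4, X=1, Z=0) weight 1/90
  (Y=0, U=1, W=4, X=1, Z=1) weight 1/90
  (Y=0, U=1, W=4, X=1, Z=2) weight 1/90
  (Y=0, U=2, W=3, X=2, Z=0) weight 1/240
  (Y=0, U=2, W=3, X=2, Z=1) weight 1/320
  … 28 more
Group by W:
  weight(W=3) = 1/24
  weight(W=4) = 1/6
Total weight = 1/24 + 1/6 = 5/24
P(W=3 | obs) = 1/24 / 5/24 = 1/5
P(W=4 | obs) = 1/6 / 5/24 = 4/5

P(W=3) = 1/5, P(W=4) = 4/5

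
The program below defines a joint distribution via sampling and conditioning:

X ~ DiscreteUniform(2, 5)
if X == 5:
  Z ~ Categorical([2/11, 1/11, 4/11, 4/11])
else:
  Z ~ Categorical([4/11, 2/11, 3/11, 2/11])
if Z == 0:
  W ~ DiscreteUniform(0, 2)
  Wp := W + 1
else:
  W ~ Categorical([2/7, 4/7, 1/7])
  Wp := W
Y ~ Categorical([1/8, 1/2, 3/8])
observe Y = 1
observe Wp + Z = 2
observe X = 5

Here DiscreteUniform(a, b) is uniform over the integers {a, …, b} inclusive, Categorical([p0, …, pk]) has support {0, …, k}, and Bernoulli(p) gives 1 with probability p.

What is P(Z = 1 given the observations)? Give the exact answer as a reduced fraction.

Enumerate traces; 3 have nonzero weight after conditioning:
  (X=5, Z=0, W=1, Y=1) weight 1/132
  (X=5, Z=1, W=1, Y=1) weight 1/154
  (X=5, Z=2, W=0, Y=1) weight 1/77
Group by Z:
  weight(Z=0) = 1/132
  weight(Z=1) = 1/154
  weight(Z=2) = 1/77
Total weight = 1/132 + 1/154 + 1/77 = 25/924
P(Z=0 | obs) = 1/132 / 25/924 = 7/25
P(Z=1 | obs) = 1/154 / 25/924 = 6/25
P(Z=2 | obs) = 1/77 / 25/924 = 12/25

P(Z = 1 | obs) = 6/25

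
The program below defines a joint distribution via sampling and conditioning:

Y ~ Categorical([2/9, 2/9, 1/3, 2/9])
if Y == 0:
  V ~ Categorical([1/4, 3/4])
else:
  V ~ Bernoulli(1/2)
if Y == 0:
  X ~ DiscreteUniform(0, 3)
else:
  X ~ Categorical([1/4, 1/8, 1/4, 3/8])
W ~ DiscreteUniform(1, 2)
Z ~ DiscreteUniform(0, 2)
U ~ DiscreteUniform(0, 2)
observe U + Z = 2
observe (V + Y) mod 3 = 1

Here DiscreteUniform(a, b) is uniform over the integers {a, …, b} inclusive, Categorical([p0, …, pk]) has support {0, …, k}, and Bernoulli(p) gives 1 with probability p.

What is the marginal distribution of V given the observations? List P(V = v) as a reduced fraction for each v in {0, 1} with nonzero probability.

P(V=0) = 2/7, P(V=1) = 5/7

Enumerate traces; 72 have nonzero weight after conditioning:
  (Y=0, V=1, X=0, W=1, Z=0, U=2) weight 1/432
  (Y=0, V=1, X=0, W=1, Z=1, U=1) weight 1/432
  (Y=0, V=1, X=0, W=1, Z=2, U=0) weight 1/432
  (Y=0, V=1, X=0, W=2, Z=0, U=2) weight 1/432
  (Y=0, V=1, X=0, W=2, Z=1, U=1) weight 1/432
  (Y=0, V=1, X=0, W=2, Z=2, U=0) weight 1/432
  (Y=0, V=1, X=1, W=1, Z=0, U=2) weight 1/432
  (Y=0, V=1, X=1, W=1, Z=1, U=1) weight 1/432
  (Y=1, V=0, X=0, W=1, Z=0, U=2) weight 1/648
  … 63 more
Group by V:
  weight(V=0) = 1/27
  weight(V=1) = 5/54
Total weight = 1/27 + 5/54 = 7/54
P(V=0 | obs) = 1/27 / 7/54 = 2/7
P(V=1 | obs) = 5/54 / 7/54 = 5/7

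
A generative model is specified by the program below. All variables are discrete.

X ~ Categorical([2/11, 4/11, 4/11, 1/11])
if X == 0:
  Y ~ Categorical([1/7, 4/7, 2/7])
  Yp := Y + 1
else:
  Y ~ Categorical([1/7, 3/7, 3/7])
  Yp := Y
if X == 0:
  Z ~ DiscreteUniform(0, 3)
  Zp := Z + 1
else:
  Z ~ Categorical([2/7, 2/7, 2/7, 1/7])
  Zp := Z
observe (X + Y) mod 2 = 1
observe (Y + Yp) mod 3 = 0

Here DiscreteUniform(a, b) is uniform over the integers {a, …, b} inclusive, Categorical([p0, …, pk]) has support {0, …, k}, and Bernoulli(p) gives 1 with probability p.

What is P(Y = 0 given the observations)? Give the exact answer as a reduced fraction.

Enumerate traces; 12 have nonzero weight after conditioning:
  (X=0, Y=1, Z=0) weight 2/77
  (X=0, Y=1, Z=1) weight 2/77
  (X=0, Y=1, Z=2) weight 2/77
  (X=0, Y=1, Z=3) weight 2/77
  (X=1, Y=0, Z=0) weight 8/539
  (X=1, Y=0, Z=1) weight 8/539
  (X=1, Y=0, Z=2) weight 8/539
  (X=1, Y=0, Z=3) weight 4/539
  … 4 more
Group by Y:
  weight(Y=0) = 5/77
  weight(Y=1) = 8/77
Total weight = 5/77 + 8/77 = 13/77
P(Y=0 | obs) = 5/77 / 13/77 = 5/13
P(Y=1 | obs) = 8/77 / 13/77 = 8/13

P(Y = 0 | obs) = 5/13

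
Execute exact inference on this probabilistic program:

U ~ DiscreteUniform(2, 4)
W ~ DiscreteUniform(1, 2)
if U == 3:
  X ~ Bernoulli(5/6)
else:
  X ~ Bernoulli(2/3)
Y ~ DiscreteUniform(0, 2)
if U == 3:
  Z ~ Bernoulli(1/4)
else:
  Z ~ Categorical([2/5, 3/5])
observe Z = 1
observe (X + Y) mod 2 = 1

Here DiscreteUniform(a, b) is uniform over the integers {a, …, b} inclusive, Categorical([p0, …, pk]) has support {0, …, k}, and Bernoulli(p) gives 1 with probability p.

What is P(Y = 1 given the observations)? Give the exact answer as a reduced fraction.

P(Y = 1 | obs) = 53/295

Enumerate traces; 18 have nonzero weight after conditioning:
  (U=2, W=1, X=0, Y=1, Z=1) weight 1/90
  (U=2, W=1, X=1, Y=0, Z=1) weight 1/45
  (U=2, W=1, X=1, Y=2, Z=1) weight 1/45
  (U=2, W=2, X=0, Y=1, Z=1) weight 1/90
  (U=2, W=2, X=1, Y=0, Z=1) weight 1/45
  (U=2, W=2, X=1, Y=2, Z=1) weight 1/45
  (U=3, W=1, X=0, Y=1, Z=1) weight 1/432
  (U=3, W=1, X=1, Y=0, Z=1) weight 5/432
  … 10 more
Group by Y:
  weight(Y=0) = 121/1080
  weight(Y=1) = 53/1080
  weight(Y=2) = 121/1080
Total weight = 121/1080 + 53/1080 + 121/1080 = 59/216
P(Y=0 | obs) = 121/1080 / 59/216 = 121/295
P(Y=1 | obs) = 53/1080 / 59/216 = 53/295
P(Y=2 | obs) = 121/1080 / 59/216 = 121/295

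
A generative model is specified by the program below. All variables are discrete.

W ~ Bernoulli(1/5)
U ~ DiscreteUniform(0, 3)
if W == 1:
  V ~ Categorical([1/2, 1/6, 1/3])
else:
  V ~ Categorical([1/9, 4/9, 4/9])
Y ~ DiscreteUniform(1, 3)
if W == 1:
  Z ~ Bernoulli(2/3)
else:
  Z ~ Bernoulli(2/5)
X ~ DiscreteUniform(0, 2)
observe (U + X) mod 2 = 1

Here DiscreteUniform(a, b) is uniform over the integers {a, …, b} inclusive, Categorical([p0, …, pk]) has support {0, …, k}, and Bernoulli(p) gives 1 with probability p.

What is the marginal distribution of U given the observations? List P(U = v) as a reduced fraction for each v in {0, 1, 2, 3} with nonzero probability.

P(U=0) = 1/6, P(U=1) = 1/3, P(U=2) = 1/6, P(U=3) = 1/3

Enumerate traces; 216 have nonzero weight after conditioning:
  (W=0, U=0, V=0, Y=1, Z=0, X=1) weight 1/675
  (W=0, U=0, V=0, Y=1, Z=1, X=1) weight 2/2025
  (W=0, U=0, V=0, Y=2, Z=0, X=1) weight 1/675
  (W=0, U=0, V=0, Y=2, Z=1, X=1) weight 2/2025
  (W=0, U=0, V=0, Y=3, Z=0, X=1) weight 1/675
  (W=0, U=0, V=0, Y=3, Z=1, X=1) weight 2/2025
  (W=0, U=0, V=1, Y=1, Z=0, X=1) weight 4/675
  (W=0, U=0, V=1, Y=1, Z=1, X=1) weight 8/2025
  (W=0, U=1, V=0, Y=1, Z=0, X=0) weight 1/675
  (W=0, U=2, V=0, Y=1, Z=0, X=1) weight 1/675
  … 206 more
Group by U:
  weight(U=0) = 1/12
  weight(U=1) = 1/6
  weight(U=2) = 1/12
  weight(U=3) = 1/6
Total weight = 1/12 + 1/6 + 1/12 + 1/6 = 1/2
P(U=0 | obs) = 1/12 / 1/2 = 1/6
P(U=1 | obs) = 1/6 / 1/2 = 1/3
P(U=2 | obs) = 1/12 / 1/2 = 1/6
P(U=3 | obs) = 1/6 / 1/2 = 1/3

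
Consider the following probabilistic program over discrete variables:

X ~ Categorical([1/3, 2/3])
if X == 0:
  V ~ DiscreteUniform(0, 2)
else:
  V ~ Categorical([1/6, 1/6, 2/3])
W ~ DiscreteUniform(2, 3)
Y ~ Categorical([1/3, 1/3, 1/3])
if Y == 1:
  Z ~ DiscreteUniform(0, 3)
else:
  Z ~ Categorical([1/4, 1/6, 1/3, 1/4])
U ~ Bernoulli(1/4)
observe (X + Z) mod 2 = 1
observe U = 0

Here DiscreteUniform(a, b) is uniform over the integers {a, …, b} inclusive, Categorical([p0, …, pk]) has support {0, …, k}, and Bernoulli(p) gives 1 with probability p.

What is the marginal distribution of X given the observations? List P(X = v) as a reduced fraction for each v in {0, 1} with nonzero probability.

Enumerate traces; 72 have nonzero weight after conditioning:
  (X=0, V=0, W=2, Y=0, Z=1, U=0) weight 1/432
  (X=0, V=0, W=2, Y=0, Z=3, U=0) weight 1/288
  (X=0, V=0, W=2, Y=1, Z=1, U=0) weight 1/288
  (X=0, V=0, W=2, Y=1, Z=3, U=0) weight 1/288
  (X=0, V=0, W=2, Y=2, Z=1, U=0) weight 1/432
  (X=0, V=0, W=2, Y=2, Z=3, U=0) weight 1/288
  (X=0, V=0, W=3, Y=0, Z=1, U=0) weight 1/432
  (X=0, V=0, W=3, Y=0, Z=3, U=0) weight 1/288
  (X=1, V=0, W=2, Y=0, Z=0, U=0) weight 1/288
  … 63 more
Group by X:
  weight(X=0) = 1/9
  weight(X=1) = 5/18
Total weight = 1/9 + 5/18 = 7/18
P(X=0 | obs) = 1/9 / 7/18 = 2/7
P(X=1 | obs) = 5/18 / 7/18 = 5/7

P(X=0) = 2/7, P(X=1) = 5/7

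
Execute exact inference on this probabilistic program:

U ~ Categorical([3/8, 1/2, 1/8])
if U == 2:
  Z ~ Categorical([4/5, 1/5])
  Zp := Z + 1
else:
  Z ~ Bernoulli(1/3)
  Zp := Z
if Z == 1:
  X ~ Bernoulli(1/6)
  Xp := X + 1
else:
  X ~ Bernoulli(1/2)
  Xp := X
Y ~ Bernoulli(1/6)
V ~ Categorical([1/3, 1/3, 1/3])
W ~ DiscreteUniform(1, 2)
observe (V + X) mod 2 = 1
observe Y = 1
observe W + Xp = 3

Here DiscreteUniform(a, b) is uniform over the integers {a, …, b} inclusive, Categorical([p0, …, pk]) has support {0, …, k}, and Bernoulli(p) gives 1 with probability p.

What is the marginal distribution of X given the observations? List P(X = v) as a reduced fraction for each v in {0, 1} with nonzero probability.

P(X=0) = 95/379, P(X=1) = 284/379

Enumerate traces; 15 have nonzero weight after conditioning:
  (U=0, Z=0, X=1, Y=1, V=0, W=2) weight 1/288
  (U=0, Z=0, X=1, Y=1, V=2, W=2) weight 1/288
  (U=0, Z=1, X=0, Y=1, V=1, W=2) weight 5/1728
  (U=0, Z=1, X=1, Y=1, V=0, W=1) weight 1/1728
  (U=0, Z=1, X=1, Y=1, V=2, W=1) weight 1/1728
  (U=1, Z=0, X=1, Y=1, V=0, W=2) weight 1/216
  (U=1, Z=0, X=1, Y=1, V=2, W=2) weight 1/216
  (U=1, Z=1, X=0, Y=1, V=1, W=2) weight 5/1296
  … 7 more
Group by X:
  weight(X=0) = 19/2592
  weight(X=1) = 71/3240
Total weight = 19/2592 + 71/3240 = 379/12960
P(X=0 | obs) = 19/2592 / 379/12960 = 95/379
P(X=1 | obs) = 71/3240 / 379/12960 = 284/379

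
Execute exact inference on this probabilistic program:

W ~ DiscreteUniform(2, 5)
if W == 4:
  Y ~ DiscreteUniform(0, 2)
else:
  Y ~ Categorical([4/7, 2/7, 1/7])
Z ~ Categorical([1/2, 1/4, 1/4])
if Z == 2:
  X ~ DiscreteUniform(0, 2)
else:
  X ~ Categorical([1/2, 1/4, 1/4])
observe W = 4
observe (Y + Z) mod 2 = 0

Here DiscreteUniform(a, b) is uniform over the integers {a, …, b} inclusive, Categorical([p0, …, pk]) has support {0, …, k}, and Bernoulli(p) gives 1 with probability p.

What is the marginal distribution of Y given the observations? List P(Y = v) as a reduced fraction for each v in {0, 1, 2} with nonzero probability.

P(Y=0) = 3/7, P(Y=1) = 1/7, P(Y=2) = 3/7

Enumerate traces; 15 have nonzero weight after conditioning:
  (W=4, Y=0, Z=0, X=0) weight 1/48
  (W=4, Y=0, Z=0, X=1) weight 1/96
  (W=4, Y=0, Z=0, X=2) weight 1/96
  (W=4, Y=0, Z=2, X=0) weight 1/144
  (W=4, Y=0, Z=2, X=1) weight 1/144
  (W=4, Y=0, Z=2, X=2) weight 1/144
  (W=4, Y=1, Z=1, X=0) weight 1/96
  (W=4, Y=1, Z=1, X=1) weight 1/192
  (W=4, Y=2, Z=0, X=0) weight 1/48
  … 6 more
Group by Y:
  weight(Y=0) = 1/16
  weight(Y=1) = 1/48
  weight(Y=2) = 1/16
Total weight = 1/16 + 1/48 + 1/16 = 7/48
P(Y=0 | obs) = 1/16 / 7/48 = 3/7
P(Y=1 | obs) = 1/48 / 7/48 = 1/7
P(Y=2 | obs) = 1/16 / 7/48 = 3/7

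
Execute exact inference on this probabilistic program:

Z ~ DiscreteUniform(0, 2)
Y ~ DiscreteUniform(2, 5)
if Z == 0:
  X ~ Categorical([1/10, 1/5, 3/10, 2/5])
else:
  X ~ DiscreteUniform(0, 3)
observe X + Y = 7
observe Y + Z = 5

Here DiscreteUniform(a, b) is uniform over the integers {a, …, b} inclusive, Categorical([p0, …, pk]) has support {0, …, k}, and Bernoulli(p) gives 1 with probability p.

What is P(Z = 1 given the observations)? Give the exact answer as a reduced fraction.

P(Z = 1 | obs) = 5/11

Enumerate traces; 2 have nonzero weight after conditioning:
  (Z=0, Y=5, X=2) weight 1/40
  (Z=1, Y=4, X=3) weight 1/48
Group by Z:
  weight(Z=0) = 1/40
  weight(Z=1) = 1/48
Total weight = 1/40 + 1/48 = 11/240
P(Z=0 | obs) = 1/40 / 11/240 = 6/11
P(Z=1 | obs) = 1/48 / 11/240 = 5/11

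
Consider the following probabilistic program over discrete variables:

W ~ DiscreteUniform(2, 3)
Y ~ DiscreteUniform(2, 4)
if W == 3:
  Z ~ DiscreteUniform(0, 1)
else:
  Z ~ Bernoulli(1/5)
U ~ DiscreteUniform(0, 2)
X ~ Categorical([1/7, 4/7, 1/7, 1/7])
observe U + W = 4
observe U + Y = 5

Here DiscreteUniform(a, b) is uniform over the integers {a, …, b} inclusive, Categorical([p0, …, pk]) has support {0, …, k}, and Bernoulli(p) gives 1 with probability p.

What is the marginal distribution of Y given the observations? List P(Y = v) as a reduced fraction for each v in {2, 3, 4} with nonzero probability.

P(Y=3) = 1/2, P(Y=4) = 1/2

Enumerate traces; 16 have nonzero weight after conditioning:
  (W=2, Y=3, Z=0, U=2, X=0) weight 2/315
  (W=2, Y=3, Z=0, U=2, X=1) weight 8/315
  (W=2, Y=3, Z=0, U=2, X=2) weight 2/315
  (W=2, Y=3, Z=0, U=2, X=3) weight 2/315
  (W=2, Y=3, Z=1, U=2, X=0) weight 1/630
  (W=2, Y=3, Z=1, U=2, X=1) weight 2/315
  (W=2, Y=3, Z=1, U=2, X=2) weight 1/630
  (W=2, Y=3, Z=1, U=2, X=3) weight 1/630
  (W=3, Y=4, Z=0, U=1, X=0) weight 1/252
  … 7 more
Group by Y:
  weight(Y=3) = 1/18
  weight(Y=4) = 1/18
Total weight = 1/18 + 1/18 = 1/9
P(Y=3 | obs) = 1/18 / 1/9 = 1/2
P(Y=4 | obs) = 1/18 / 1/9 = 1/2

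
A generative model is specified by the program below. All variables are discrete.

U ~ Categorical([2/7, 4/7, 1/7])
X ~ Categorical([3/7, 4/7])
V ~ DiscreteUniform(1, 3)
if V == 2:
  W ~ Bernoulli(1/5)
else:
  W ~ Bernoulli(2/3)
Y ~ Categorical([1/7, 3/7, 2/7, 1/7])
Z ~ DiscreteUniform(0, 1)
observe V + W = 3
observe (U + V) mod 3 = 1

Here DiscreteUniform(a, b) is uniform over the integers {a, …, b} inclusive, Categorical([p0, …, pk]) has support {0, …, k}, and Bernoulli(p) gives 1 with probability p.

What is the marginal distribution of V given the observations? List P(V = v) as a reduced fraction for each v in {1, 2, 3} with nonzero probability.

P(V=2) = 3/23, P(V=3) = 20/23

Enumerate traces; 32 have nonzero weight after conditioning:
  (U=1, X=0, V=3, W=0, Y=0, Z=0) weight 2/1029
  (U=1, X=0, V=3, W=0, Y=0, Z=1) weight 2/1029
  (U=1, X=0, V=3, W=0, Y=1, Z=0) weight 2/343
  (U=1, X=0, V=3, W=0, Y=1, Z=1) weight 2/343
  (U=1, X=0, V=3, W=0, Y=2, Z=0) weight 4/1029
  (U=1, X=0, V=3, W=0, Y=2, Z=1) weight 4/1029
  (U=1, X=0, V=3, W=0, Y=3, Z=0) weight 2/1029
  (U=1, X=0, V=3, W=0, Y=3, Z=1) weight 2/1029
  (U=2, X=0, V=2, W=1, Y=0, Z=0) weight 1/3430
  … 23 more
Group by V:
  weight(V=2) = 1/105
  weight(V=3) = 4/63
Total weight = 1/105 + 4/63 = 23/315
P(V=2 | obs) = 1/105 / 23/315 = 3/23
P(V=3 | obs) = 4/63 / 23/315 = 20/23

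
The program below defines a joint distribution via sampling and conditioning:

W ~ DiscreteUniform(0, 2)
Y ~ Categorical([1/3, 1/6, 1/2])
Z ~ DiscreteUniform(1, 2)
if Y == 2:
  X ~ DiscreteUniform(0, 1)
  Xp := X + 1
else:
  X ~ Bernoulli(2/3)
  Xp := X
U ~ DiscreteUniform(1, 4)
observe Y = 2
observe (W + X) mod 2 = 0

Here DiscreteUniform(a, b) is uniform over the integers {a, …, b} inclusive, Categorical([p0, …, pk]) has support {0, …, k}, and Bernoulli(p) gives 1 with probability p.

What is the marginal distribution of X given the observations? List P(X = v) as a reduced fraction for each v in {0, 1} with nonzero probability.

P(X=0) = 2/3, P(X=1) = 1/3

Enumerate traces; 24 have nonzero weight after conditioning:
  (W=0, Y=2, Z=1, X=0, U=1) weight 1/96
  (W=0, Y=2, Z=1, X=0, U=2) weight 1/96
  (W=0, Y=2, Z=1, X=0, U=3) weight 1/96
  (W=0, Y=2, Z=1, X=0, U=4) weight 1/96
  (W=0, Y=2, Z=2, X=0, U=1) weight 1/96
  (W=0, Y=2, Z=2, X=0, U=2) weight 1/96
  (W=0, Y=2, Z=2, X=0, U=3) weight 1/96
  (W=0, Y=2, Z=2, X=0, U=4) weight 1/96
  (W=1, Y=2, Z=1, X=1, U=1) weight 1/96
  … 15 more
Group by X:
  weight(X=0) = 1/6
  weight(X=1) = 1/12
Total weight = 1/6 + 1/12 = 1/4
P(X=0 | obs) = 1/6 / 1/4 = 2/3
P(X=1 | obs) = 1/12 / 1/4 = 1/3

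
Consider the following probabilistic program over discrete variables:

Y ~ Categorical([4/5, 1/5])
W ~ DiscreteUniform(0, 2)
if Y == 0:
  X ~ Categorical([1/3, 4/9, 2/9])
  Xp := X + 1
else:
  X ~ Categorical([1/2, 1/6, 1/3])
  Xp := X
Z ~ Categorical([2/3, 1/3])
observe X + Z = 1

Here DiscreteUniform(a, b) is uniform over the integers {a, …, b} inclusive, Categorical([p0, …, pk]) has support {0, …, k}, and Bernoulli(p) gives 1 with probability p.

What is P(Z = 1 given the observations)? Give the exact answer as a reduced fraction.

Enumerate traces; 12 have nonzero weight after conditioning:
  (Y=0, W=0, X=0, Z=1) weight 4/135
  (Y=0, W=0, X=1, Z=0) weight 32/405
  (Y=0, W=1, X=0, Z=1) weight 4/135
  (Y=0, W=1, X=1, Z=0) weight 32/405
  (Y=0, W=2, X=0, Z=1) weight 4/135
  (Y=0, W=2, X=1, Z=0) weight 32/405
  (Y=1, W=0, X=0, Z=1) weight 1/90
  (Y=1, W=0, X=1, Z=0) weight 1/135
  … 4 more
Group by Z:
  weight(Z=0) = 7/27
  weight(Z=1) = 11/90
Total weight = 7/27 + 11/90 = 103/270
P(Z=0 | obs) = 7/27 / 103/270 = 70/103
P(Z=1 | obs) = 11/90 / 103/270 = 33/103

P(Z = 1 | obs) = 33/103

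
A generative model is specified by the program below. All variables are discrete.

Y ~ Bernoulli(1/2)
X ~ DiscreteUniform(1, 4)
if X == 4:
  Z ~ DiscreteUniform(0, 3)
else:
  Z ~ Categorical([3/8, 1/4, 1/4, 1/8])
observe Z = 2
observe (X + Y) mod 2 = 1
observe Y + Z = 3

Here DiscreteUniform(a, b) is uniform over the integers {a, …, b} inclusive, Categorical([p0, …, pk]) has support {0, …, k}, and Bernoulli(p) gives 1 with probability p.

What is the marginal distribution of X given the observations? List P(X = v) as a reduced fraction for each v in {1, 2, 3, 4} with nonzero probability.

P(X=2) = 1/2, P(X=4) = 1/2

Enumerate traces; 2 have nonzero weight after conditioning:
  (Y=1, X=2, Z=2) weight 1/32
  (Y=1, X=4, Z=2) weight 1/32
Group by X:
  weight(X=2) = 1/32
  weight(X=4) = 1/32
Total weight = 1/32 + 1/32 = 1/16
P(X=2 | obs) = 1/32 / 1/16 = 1/2
P(X=4 | obs) = 1/32 / 1/16 = 1/2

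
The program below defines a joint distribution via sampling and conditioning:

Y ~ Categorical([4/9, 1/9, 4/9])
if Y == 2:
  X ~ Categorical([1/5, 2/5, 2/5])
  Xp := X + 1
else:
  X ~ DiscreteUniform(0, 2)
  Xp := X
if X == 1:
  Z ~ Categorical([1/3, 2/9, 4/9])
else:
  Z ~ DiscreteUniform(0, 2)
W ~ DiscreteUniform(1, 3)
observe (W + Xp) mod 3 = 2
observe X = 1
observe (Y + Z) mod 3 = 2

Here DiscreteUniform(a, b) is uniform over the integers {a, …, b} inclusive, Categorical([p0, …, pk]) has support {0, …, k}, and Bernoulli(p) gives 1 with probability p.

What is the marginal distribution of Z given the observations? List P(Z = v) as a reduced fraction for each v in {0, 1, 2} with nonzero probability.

P(Z=0) = 4/9, P(Z=1) = 5/81, P(Z=2) = 40/81

Enumerate traces; 3 have nonzero weight after conditioning:
  (Y=0, X=1, Z=2, W=1) weight 16/729
  (Y=1, X=1, Z=1, W=1) weight 2/729
  (Y=2, X=1, Z=0, W=3) weight 8/405
Group by Z:
  weight(Z=0) = 8/405
  weight(Z=1) = 2/729
  weight(Z=2) = 16/729
Total weight = 8/405 + 2/729 + 16/729 = 2/45
P(Z=0 | obs) = 8/405 / 2/45 = 4/9
P(Z=1 | obs) = 2/729 / 2/45 = 5/81
P(Z=2 | obs) = 16/729 / 2/45 = 40/81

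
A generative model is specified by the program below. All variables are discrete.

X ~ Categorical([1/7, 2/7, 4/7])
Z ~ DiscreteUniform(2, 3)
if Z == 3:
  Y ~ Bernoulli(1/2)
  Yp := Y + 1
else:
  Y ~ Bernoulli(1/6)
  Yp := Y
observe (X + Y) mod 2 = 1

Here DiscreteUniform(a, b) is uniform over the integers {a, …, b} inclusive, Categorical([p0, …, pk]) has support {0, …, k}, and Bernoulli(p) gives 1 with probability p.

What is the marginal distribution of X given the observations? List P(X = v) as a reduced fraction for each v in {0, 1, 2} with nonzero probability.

P(X=0) = 1/9, P(X=1) = 4/9, P(X=2) = 4/9

Enumerate traces; 6 have nonzero weight after conditioning:
  (X=0, Z=2, Y=1) weight 1/84
  (X=0, Z=3, Y=1) weight 1/28
  (X=1, Z=2, Y=0) weight 5/42
  (X=1, Z=3, Y=0) weight 1/14
  (X=2, Z=2, Y=1) weight 1/21
  (X=2, Z=3, Y=1) weight 1/7
Group by X:
  weight(X=0) = 1/21
  weight(X=1) = 4/21
  weight(X=2) = 4/21
Total weight = 1/21 + 4/21 + 4/21 = 3/7
P(X=0 | obs) = 1/21 / 3/7 = 1/9
P(X=1 | obs) = 4/21 / 3/7 = 4/9
P(X=2 | obs) = 4/21 / 3/7 = 4/9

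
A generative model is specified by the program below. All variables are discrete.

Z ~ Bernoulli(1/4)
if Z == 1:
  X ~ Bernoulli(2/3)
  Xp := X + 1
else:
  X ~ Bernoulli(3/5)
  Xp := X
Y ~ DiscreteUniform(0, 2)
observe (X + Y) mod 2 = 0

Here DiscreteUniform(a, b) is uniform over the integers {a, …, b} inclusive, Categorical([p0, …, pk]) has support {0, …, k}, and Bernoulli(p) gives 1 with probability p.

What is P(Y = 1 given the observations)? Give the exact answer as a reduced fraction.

Enumerate traces; 6 have nonzero weight after conditioning:
  (Z=0, X=0, Y=0) weight 1/10
  (Z=0, X=0, Y=2) weight 1/10
  (Z=0, X=1, Y=1) weight 3/20
  (Z=1, X=0, Y=0) weight 1/36
  (Z=1, X=0, Y=2) weight 1/36
  (Z=1, X=1, Y=1) weight 1/18
Group by Y:
  weight(Y=0) = 23/180
  weight(Y=1) = 37/180
  weight(Y=2) = 23/180
Total weight = 23/180 + 37/180 + 23/180 = 83/180
P(Y=0 | obs) = 23/180 / 83/180 = 23/83
P(Y=1 | obs) = 37/180 / 83/180 = 37/83
P(Y=2 | obs) = 23/180 / 83/180 = 23/83

P(Y = 1 | obs) = 37/83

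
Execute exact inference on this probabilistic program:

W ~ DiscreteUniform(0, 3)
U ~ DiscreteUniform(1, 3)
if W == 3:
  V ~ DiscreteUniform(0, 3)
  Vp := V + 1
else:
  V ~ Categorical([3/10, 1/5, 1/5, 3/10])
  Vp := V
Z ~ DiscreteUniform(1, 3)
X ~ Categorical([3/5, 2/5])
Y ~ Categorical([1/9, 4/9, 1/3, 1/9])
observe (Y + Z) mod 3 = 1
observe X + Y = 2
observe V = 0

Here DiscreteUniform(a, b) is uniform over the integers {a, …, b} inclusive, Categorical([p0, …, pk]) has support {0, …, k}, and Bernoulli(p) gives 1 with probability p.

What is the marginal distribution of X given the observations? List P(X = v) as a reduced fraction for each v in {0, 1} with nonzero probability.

Enumerate traces; 24 have nonzero weight after conditioning:
  (W=0, U=1, V=0, Z=2, X=0, Y=2) weight 1/600
  (W=0, U=1, V=0, Z=3, X=1, Y=1) weight 1/675
  (W=0, U=2, V=0, Z=2, X=0, Y=2) weight 1/600
  (W=0, U=2, V=0, Z=3, X=1, Y=1) weight 1/675
  (W=0, U=3, V=0, Z=2, X=0, Y=2) weight 1/600
  (W=0, U=3, V=0, Z=3, X=1, Y=1) weight 1/675
  (W=1, U=1, V=0, Z=2, X=0, Y=2) weight 1/600
  (W=1, U=1, V=0, Z=3, X=1, Y=1) weight 1/675
  … 16 more
Group by X:
  weight(X=0) = 23/1200
  weight(X=1) = 23/1350
Total weight = 23/1200 + 23/1350 = 391/10800
P(X=0 | obs) = 23/1200 / 391/10800 = 9/17
P(X=1 | obs) = 23/1350 / 391/10800 = 8/17

P(X=0) = 9/17, P(X=1) = 8/17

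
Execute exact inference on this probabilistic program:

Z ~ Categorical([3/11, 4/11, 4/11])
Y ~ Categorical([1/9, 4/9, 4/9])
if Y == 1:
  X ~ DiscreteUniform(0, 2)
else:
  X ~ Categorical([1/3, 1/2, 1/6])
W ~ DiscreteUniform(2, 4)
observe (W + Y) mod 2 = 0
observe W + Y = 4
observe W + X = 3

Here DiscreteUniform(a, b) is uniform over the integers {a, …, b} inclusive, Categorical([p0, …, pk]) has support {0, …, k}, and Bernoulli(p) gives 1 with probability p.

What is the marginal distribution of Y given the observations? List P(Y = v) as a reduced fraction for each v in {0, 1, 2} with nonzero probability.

P(Y=1) = 2/5, P(Y=2) = 3/5

Enumerate traces; 6 have nonzero weight after conditioning:
  (Z=0, Y=1, X=0, W=3) weight 4/297
  (Z=0, Y=2, X=1, W=2) weight 2/99
  (Z=1, Y=1, X=0, W=3) weight 16/891
  (Z=1, Y=2, X=1, W=2) weight 8/297
  (Z=2, Y=1, X=0, W=3) weight 16/891
  (Z=2, Y=2, X=1, W=2) weight 8/297
Group by Y:
  weight(Y=1) = 4/81
  weight(Y=2) = 2/27
Total weight = 4/81 + 2/27 = 10/81
P(Y=1 | obs) = 4/81 / 10/81 = 2/5
P(Y=2 | obs) = 2/27 / 10/81 = 3/5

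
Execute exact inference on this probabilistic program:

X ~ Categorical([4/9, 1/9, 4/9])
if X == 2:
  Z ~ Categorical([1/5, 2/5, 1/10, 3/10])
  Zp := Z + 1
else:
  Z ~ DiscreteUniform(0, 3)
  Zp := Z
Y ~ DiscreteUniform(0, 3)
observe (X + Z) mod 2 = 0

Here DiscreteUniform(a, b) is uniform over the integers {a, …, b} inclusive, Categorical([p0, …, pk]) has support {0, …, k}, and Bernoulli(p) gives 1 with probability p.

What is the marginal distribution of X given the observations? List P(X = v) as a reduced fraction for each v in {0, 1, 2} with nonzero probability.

Enumerate traces; 24 have nonzero weight after conditioning:
  (X=0, Z=0, Y=0) weight 1/36
  (X=0, Z=0, Y=1) weight 1/36
  (X=0, Z=0, Y=2) weight 1/36
  (X=0, Z=0, Y=3) weight 1/36
  (X=0, Z=2, Y=0) weight 1/36
  (X=0, Z=2, Y=1) weight 1/36
  (X=0, Z=2, Y=2) weight 1/36
  (X=0, Z=2, Y=3) weight 1/36
  (X=1, Z=1, Y=0) weight 1/144
  (X=2, Z=0, Y=0) weight 1/45
  … 14 more
Group by X:
  weight(X=0) = 2/9
  weight(X=1) = 1/18
  weight(X=2) = 2/15
Total weight = 2/9 + 1/18 + 2/15 = 37/90
P(X=0 | obs) = 2/9 / 37/90 = 20/37
P(X=1 | obs) = 1/18 / 37/90 = 5/37
P(X=2 | obs) = 2/15 / 37/90 = 12/37

P(X=0) = 20/37, P(X=1) = 5/37, P(X=2) = 12/37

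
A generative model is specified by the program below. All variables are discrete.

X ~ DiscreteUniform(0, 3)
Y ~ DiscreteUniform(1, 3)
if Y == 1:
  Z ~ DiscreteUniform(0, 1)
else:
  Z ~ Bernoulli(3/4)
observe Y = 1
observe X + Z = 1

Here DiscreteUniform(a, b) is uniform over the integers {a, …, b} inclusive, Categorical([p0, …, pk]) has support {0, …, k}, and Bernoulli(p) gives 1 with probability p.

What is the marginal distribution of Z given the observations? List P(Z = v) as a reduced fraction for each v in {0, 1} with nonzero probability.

P(Z=0) = 1/2, P(Z=1) = 1/2

Enumerate traces; 2 have nonzero weight after conditioning:
  (X=0, Y=1, Z=1) weight 1/24
  (X=1, Y=1, Z=0) weight 1/24
Group by Z:
  weight(Z=0) = 1/24
  weight(Z=1) = 1/24
Total weight = 1/24 + 1/24 = 1/12
P(Z=0 | obs) = 1/24 / 1/12 = 1/2
P(Z=1 | obs) = 1/24 / 1/12 = 1/2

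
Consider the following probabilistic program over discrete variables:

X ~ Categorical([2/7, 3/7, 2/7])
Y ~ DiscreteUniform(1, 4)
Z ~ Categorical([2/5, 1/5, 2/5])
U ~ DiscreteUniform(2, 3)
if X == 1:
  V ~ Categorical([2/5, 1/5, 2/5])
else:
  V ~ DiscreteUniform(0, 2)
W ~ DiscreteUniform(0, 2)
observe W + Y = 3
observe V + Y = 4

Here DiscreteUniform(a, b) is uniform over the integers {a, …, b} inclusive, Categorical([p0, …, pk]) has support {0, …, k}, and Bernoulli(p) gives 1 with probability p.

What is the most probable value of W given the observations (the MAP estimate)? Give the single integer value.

Enumerate traces; 36 have nonzero weight after conditioning:
  (X=0, Y=2, Z=0, U=2, V=2, W=1) weight 1/630
  (X=0, Y=2, Z=0, U=3, V=2, W=1) weight 1/630
  (X=0, Y=2, Z=1, U=2, V=2, W=1) weight 1/1260
  (X=0, Y=2, Z=1, U=3, V=2, W=1) weight 1/1260
  (X=0, Y=2, Z=2, U=2, V=2, W=1) weight 1/630
  (X=0, Y=2, Z=2, U=3, V=2, W=1) weight 1/630
  (X=0, Y=3, Z=0, U=2, V=1, W=0) weight 1/630
  (X=0, Y=3, Z=0, U=3, V=1, W=0) weight 1/630
  … 28 more
Group by W:
  weight(W=0) = 29/1260
  weight(W=1) = 19/630
Total weight = 29/1260 + 19/630 = 67/1260
P(W=0 | obs) = 29/1260 / 67/1260 = 29/67
P(W=1 | obs) = 19/630 / 67/1260 = 38/67
argmax = 1

argmax_v P(W = v | obs) = 1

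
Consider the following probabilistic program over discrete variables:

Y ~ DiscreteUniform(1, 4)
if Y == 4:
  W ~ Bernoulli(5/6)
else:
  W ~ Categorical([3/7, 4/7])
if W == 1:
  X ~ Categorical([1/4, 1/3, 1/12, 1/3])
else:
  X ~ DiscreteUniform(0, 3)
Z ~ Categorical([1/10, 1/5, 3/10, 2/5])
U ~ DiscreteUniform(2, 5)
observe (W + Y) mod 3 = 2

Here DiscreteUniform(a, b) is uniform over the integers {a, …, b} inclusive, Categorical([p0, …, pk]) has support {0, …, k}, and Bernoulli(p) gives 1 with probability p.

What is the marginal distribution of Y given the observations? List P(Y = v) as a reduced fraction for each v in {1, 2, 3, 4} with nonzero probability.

Enumerate traces; 192 have nonzero weight after conditioning:
  (Y=1, W=1, X=0, Z=0, U=2) weight 1/1120
  (Y=1, W=1, X=0, Z=0, U=3) weight 1/1120
  (Y=1, W=1, X=0, Z=0, U=4) weight 1/1120
  (Y=1, W=1, X=0, Z=0, U=5) weight 1/1120
  (Y=1, W=1, X=0, Z=1, U=2) weight 1/560
  (Y=1, W=1, X=0, Z=1, U=3) weight 1/560
  (Y=1, W=1, X=0, Z=1, U=4) weight 1/560
  (Y=1, W=1, X=0, Z=1, U=5) weight 1/560
  (Y=2, W=0, X=0, Z=0, U=2) weight 3/4480
  (Y=4, W=1, X=0, Z=0, U=2) weight 1/768
  … 182 more
Group by Y:
  weight(Y=1) = 1/7
  weight(Y=2) = 3/28
  weight(Y=4) = 5/24
Total weight = 1/7 + 3/28 + 5/24 = 11/24
P(Y=1 | obs) = 1/7 / 11/24 = 24/77
P(Y=2 | obs) = 3/28 / 11/24 = 18/77
P(Y=4 | obs) = 5/24 / 11/24 = 5/11

P(Y=1) = 24/77, P(Y=2) = 18/77, P(Y=4) = 5/11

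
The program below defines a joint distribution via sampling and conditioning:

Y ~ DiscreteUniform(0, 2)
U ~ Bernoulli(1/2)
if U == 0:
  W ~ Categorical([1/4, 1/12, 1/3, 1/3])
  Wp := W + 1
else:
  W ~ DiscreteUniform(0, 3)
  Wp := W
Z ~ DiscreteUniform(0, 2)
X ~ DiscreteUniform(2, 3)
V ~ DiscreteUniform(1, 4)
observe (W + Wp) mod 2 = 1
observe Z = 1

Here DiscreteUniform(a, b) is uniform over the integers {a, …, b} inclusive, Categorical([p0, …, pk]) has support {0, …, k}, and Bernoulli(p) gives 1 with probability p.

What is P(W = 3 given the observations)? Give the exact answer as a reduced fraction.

Enumerate traces; 96 have nonzero weight after conditioning:
  (Y=0, U=0, W=0, Z=1, X=2, V=1) weight 1/576
  (Y=0, U=0, W=0, Z=1, X=2, V=2) weight 1/576
  (Y=0, U=0, W=0, Z=1, X=2, V=3) weight 1/576
  (Y=0, U=0, W=0, Z=1, X=2, V=4) weight 1/576
  (Y=0, U=0, W=0, Z=1, X=3, V=1) weight 1/576
  (Y=0, U=0, W=0, Z=1, X=3, V=2) weight 1/576
  (Y=0, U=0, W=0, Z=1, X=3, V=3) weight 1/576
  (Y=0, U=0, W=0, Z=1, X=3, V=4) weight 1/576
  (Y=0, U=0, W=1, Z=1, X=2, V=1) weight 1/1728
  (Y=0, U=0, W=2, Z=1, X=2, V=1) weight 1/432
  … 86 more
Group by W:
  weight(W=0) = 1/24
  weight(W=1) = 1/72
  weight(W=2) = 1/18
  weight(W=3) = 1/18
Total weight = 1/24 + 1/72 + 1/18 + 1/18 = 1/6
P(W=0 | obs) = 1/24 / 1/6 = 1/4
P(W=1 | obs) = 1/72 / 1/6 = 1/12
P(W=2 | obs) = 1/18 / 1/6 = 1/3
P(W=3 | obs) = 1/18 / 1/6 = 1/3

P(W = 3 | obs) = 1/3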